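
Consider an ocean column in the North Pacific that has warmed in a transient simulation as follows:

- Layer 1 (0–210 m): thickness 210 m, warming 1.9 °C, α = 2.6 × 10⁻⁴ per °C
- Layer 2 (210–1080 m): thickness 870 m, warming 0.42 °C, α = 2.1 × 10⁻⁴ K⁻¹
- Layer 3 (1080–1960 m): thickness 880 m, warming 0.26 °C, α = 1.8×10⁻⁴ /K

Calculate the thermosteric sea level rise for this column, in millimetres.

Δh = 222 mm

210 × 1.9 × 2.6×10⁻⁴ = 0.10374 m
870 × 0.42 × 2.1×10⁻⁴ = 0.076734 m
0.26 × 1.8×10⁻⁴ × 880 = 0.041184 m
Δh = 0.10374 + 0.076734 + 0.041184 = 0.221658 m ≈ 222 mm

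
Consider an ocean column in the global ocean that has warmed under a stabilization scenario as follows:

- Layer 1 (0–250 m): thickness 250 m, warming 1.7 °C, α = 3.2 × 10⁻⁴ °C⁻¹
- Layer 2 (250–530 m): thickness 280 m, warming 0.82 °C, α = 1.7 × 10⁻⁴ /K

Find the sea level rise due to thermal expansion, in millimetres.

0–250 m: 250 × 3.2×10⁻⁴ × 1.7 = 0.13600 m
Layer 2: 280 × 1.7×10⁻⁴ × 0.82 = 0.039032 m
Δh = 0.13600 + 0.039032 = 0.175032 m ≈ 175 mm

175 mm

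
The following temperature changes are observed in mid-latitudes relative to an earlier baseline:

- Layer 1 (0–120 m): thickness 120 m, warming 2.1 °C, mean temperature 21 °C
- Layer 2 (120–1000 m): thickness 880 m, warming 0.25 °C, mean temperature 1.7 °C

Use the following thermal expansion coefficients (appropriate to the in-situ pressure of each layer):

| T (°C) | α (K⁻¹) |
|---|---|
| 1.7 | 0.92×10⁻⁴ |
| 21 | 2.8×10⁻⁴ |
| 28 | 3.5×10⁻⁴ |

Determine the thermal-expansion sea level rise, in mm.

Layer 1 at 21 °C → α = 2.8×10⁻⁴ K⁻¹
Layer 2 at 1.7 °C → α = 0.92×10⁻⁴ K⁻¹
0–120 m: 120 × 2.8×10⁻⁴ × 2.1 = 0.07056 m
120–1000 m: 0.92×10⁻⁴ × 0.25 × 880 = 0.02024 m
Δh = 0.07056 + 0.02024 = 0.09080 m ≈ 90.8 mm

90.8 mm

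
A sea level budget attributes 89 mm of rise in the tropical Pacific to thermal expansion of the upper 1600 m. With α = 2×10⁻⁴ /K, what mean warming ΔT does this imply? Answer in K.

ΔT = Δh/(αH) = 0.089 / (2×10⁻⁴ × 1600) ≈ 0.2781 K

about 0.278 K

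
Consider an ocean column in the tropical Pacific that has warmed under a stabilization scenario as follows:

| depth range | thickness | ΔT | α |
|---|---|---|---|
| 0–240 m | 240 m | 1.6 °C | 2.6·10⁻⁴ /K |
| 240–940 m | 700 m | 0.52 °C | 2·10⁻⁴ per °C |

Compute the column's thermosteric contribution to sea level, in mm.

Δh ≈ 170 mm

0–240 m: 2.6×10⁻⁴ × 240 × 1.6 = 0.09984 m
Layer 2: 0.52 × 2×10⁻⁴ × 700 = 0.07280 m
Δh = 0.09984 + 0.07280 = 0.17264 m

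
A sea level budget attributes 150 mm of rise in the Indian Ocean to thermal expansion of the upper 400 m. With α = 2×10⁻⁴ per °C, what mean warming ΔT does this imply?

1.88 K

ΔT = Δh/(αH) = 0.15 / (2×10⁻⁴ × 400) = 1.875 K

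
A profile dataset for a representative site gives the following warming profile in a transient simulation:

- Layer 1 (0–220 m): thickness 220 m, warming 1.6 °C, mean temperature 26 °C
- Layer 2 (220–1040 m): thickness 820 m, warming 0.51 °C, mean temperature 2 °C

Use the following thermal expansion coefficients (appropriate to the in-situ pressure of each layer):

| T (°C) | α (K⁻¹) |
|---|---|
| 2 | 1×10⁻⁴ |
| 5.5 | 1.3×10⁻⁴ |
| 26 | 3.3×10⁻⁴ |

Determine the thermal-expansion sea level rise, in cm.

Layer 1 at 26 °C → α = 3.3×10⁻⁴ K⁻¹
Layer 2 at 2 °C → α = 1×10⁻⁴ K⁻¹
220 × 1.6 × 3.3×10⁻⁴ = 0.11616 m
0.51 × 1×10⁻⁴ × 820 = 0.04182 m
Δh = 0.11616 + 0.04182 = 0.15798 m

15.8 cm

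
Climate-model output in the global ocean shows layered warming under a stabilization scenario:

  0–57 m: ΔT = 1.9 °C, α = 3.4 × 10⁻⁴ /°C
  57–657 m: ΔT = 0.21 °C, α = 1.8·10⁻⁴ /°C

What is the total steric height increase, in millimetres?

57 × 3.4×10⁻⁴ × 1.9 = 0.036822 m
Layer 2: 600 × 1.8×10⁻⁴ × 0.21 = 0.02268 m
Δh = 0.036822 + 0.02268 = 0.059502 m ≈ 59.5 mm

59.5 mm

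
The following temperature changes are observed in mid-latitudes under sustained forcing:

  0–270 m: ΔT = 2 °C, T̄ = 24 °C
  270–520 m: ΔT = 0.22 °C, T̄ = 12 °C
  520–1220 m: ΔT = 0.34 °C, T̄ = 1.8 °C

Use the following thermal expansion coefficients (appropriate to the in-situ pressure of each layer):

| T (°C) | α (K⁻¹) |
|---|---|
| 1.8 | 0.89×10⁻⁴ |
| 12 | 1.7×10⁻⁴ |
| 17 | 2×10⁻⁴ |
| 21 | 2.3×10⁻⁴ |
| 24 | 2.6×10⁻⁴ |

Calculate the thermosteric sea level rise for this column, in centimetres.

Δh ≈ 17.1 cm

Layer 1 at 24 °C → α = 2.6×10⁻⁴ K⁻¹
Layer 2 at 12 °C → α = 1.7×10⁻⁴ K⁻¹
Layer 3 at 1.8 °C → α = 0.89×10⁻⁴ K⁻¹
2 × 270 × 2.6×10⁻⁴ = 0.14040 m
Layer 2: 250 × 0.22 × 1.7×10⁻⁴ = 0.00935 m
Layer 3: 0.89×10⁻⁴ × 700 × 0.34 = 0.021182 m
Δh = 0.14040 + 0.00935 + 0.021182 = 0.170932 m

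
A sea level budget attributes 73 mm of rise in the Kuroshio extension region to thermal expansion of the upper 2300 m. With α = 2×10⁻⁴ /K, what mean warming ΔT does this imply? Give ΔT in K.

ΔT ≈ 0.159 K

ΔT = Δh/(αH) = 0.073 / (2×10⁻⁴ × 2300) ≈ 0.1587 K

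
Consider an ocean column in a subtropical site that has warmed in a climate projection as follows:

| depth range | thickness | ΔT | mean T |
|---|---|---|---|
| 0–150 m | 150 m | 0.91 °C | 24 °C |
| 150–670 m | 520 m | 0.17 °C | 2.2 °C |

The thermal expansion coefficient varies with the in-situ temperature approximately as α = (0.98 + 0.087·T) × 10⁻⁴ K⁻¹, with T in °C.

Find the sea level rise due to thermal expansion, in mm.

Layer 1: α = (0.98 + 0.087×24)×10⁻⁴ = 3.068×10⁻⁴ K⁻¹
Layer 2: α = (0.98 + 0.087×2.2)×10⁻⁴ = 1.1714×10⁻⁴ K⁻¹
150 × 3.068×10⁻⁴ × 0.91 = 0.0418782 m
Layer 2: 1.1714×10⁻⁴ × 520 × 0.17 = 0.010355176 m
Δh = 0.0418782 + 0.010355176 = 0.052233376 m ≈ 52.2 mm

Δh ≈ 52.2 mm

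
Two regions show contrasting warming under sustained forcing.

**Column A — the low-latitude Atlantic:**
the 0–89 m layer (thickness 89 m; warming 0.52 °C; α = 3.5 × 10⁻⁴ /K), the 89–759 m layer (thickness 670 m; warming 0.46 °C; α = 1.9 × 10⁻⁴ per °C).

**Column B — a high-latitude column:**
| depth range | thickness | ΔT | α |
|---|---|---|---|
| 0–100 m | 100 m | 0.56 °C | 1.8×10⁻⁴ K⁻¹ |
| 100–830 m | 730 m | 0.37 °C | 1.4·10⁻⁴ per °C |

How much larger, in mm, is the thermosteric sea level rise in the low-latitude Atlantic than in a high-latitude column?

Δh_A − Δh_B ≈ 27 mm

A Layer 1: 3.5×10⁻⁴ × 89 × 0.52 = 0.016198 m
A 1.9×10⁻⁴ × 0.46 × 670 = 0.058558 m
A total: 0.074756 m
B 1.8×10⁻⁴ × 0.56 × 100 = 0.01008 m
B 730 × 0.37 × 1.4×10⁻⁴ = 0.037814 m
B total: 0.047894 m
Difference: 0.074756 − 0.047894 = 0.026862 m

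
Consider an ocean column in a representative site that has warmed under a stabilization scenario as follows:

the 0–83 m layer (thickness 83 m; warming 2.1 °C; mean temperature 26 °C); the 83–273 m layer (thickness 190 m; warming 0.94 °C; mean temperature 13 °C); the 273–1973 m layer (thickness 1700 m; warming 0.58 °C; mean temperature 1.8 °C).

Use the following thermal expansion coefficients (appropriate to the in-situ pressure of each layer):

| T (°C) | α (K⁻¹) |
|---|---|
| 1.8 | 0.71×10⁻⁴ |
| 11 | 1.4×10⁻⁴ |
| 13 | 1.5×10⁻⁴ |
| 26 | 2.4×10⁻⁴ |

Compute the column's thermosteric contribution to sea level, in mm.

Layer 1 at 26 °C → α = 2.4×10⁻⁴ K⁻¹
Layer 2 at 13 °C → α = 1.5×10⁻⁴ K⁻¹
Layer 3 at 1.8 °C → α = 0.71×10⁻⁴ K⁻¹
2.1 × 2.4×10⁻⁴ × 83 = 0.041832 m
1.5×10⁻⁴ × 190 × 0.94 = 0.02679 m
0.58 × 0.71×10⁻⁴ × 1700 = 0.070006 m
Δh = 0.041832 + 0.02679 + 0.070006 = 0.138628 m

139 mm of thermosteric rise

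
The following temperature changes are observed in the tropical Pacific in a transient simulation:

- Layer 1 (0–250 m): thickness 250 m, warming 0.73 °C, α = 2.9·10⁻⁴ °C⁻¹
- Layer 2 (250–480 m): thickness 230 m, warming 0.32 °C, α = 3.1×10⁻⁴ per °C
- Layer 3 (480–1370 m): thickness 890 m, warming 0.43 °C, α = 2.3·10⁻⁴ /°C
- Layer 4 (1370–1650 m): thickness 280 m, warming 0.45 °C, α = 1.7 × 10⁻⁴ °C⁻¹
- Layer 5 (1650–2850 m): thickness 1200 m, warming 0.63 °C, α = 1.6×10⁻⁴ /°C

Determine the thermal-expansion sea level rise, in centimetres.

0–250 m: 0.73 × 2.9×10⁻⁴ × 250 = 0.052925 m
250–480 m: 3.1×10⁻⁴ × 0.32 × 230 = 0.022816 m
Layer 3: 890 × 0.43 × 2.3×10⁻⁴ = 0.088021 m
Layer 4: 0.45 × 1.7×10⁻⁴ × 280 = 0.02142 m
Layer 5: 1.6×10⁻⁴ × 0.63 × 1200 = 0.12096 m
Δh = 0.052925 + 0.022816 + 0.088021 + 0.02142 + 0.12096 = 0.306142 m ≈ 31 cm

Δh = 31 cm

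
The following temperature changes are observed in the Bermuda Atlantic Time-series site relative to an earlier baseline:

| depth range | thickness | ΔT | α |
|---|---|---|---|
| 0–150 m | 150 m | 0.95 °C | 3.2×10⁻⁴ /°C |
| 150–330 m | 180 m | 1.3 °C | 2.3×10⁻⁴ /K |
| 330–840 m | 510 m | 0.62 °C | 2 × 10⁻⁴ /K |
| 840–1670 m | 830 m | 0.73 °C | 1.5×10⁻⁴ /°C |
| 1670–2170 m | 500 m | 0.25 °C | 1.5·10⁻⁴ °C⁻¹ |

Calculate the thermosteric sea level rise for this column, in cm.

Layer 1: 150 × 3.2×10⁻⁴ × 0.95 = 0.04560 m
2.3×10⁻⁴ × 180 × 1.3 = 0.05382 m
330–840 m: 510 × 2×10⁻⁴ × 0.62 = 0.06324 m
Layer 4: 0.73 × 830 × 1.5×10⁻⁴ = 0.090885 m
0.25 × 1.5×10⁻⁴ × 500 = 0.01875 m
Δh = 0.04560 + 0.05382 + 0.06324 + 0.090885 + 0.01875 = 0.272295 m

27.2 cm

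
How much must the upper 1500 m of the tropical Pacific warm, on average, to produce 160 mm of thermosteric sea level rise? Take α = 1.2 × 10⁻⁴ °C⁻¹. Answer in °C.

ΔT = Δh/(αH) = 0.16 / (1.2×10⁻⁴ × 1500) ≈ 0.8889 °C

about 0.889 °C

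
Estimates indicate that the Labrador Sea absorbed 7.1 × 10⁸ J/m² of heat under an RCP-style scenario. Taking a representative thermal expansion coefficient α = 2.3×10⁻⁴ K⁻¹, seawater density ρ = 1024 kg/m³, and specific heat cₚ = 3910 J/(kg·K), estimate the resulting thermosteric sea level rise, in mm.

Δh = αQ/(ρcₚ) = 2.3×10⁻⁴ × 7.1×10⁸ / (1024 × 3910) ≈ 0.040786 m

about 41 mm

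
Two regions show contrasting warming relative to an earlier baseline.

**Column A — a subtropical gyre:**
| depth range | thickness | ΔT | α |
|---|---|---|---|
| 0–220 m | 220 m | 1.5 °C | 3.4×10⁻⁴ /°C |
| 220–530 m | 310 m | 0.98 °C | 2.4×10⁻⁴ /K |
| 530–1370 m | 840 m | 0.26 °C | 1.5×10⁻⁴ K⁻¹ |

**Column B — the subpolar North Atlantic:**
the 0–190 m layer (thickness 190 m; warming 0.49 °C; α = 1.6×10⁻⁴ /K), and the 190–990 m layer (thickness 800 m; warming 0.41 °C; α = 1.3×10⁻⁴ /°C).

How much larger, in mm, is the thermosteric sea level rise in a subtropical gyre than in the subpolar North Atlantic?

A 0–220 m: 1.5 × 3.4×10⁻⁴ × 220 = 0.11220 m
A Layer 2: 2.4×10⁻⁴ × 310 × 0.98 = 0.072912 m
A 840 × 1.5×10⁻⁴ × 0.26 = 0.03276 m
A total: 0.217872 m
B 1.6×10⁻⁴ × 190 × 0.49 = 0.014896 m
B 190–990 m: 0.41 × 1.3×10⁻⁴ × 800 = 0.04264 m
B total: 0.057536 m
Difference: 0.217872 − 0.057536 = 0.160336 m

Δh_A − Δh_B ≈ 160 mm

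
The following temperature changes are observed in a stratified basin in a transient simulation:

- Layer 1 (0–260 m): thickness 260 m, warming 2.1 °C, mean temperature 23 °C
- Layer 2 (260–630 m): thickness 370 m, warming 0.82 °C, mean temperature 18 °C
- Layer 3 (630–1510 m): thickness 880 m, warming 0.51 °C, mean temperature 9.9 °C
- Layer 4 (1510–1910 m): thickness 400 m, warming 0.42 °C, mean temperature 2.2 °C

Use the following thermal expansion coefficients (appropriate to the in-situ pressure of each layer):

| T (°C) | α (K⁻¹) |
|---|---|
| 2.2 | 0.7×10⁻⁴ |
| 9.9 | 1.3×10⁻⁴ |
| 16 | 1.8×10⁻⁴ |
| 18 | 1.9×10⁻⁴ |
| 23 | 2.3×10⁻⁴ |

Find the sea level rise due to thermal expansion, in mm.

Δh ≈ 253 mm

Layer 1 at 23 °C → α = 2.3×10⁻⁴ K⁻¹
Layer 2 at 18 °C → α = 1.9×10⁻⁴ K⁻¹
Layer 3 at 9.9 °C → α = 1.3×10⁻⁴ K⁻¹
Layer 4 at 2.2 °C → α = 0.7×10⁻⁴ K⁻¹
0–260 m: 2.1 × 2.3×10⁻⁴ × 260 = 0.12558 m
260–630 m: 1.9×10⁻⁴ × 370 × 0.82 = 0.057646 m
Layer 3: 880 × 0.51 × 1.3×10⁻⁴ = 0.058344 m
1510–1910 m: 0.42 × 0.7×10⁻⁴ × 400 = 0.01176 m
Δh = 0.12558 + 0.057646 + 0.058344 + 0.01176 = 0.25333 m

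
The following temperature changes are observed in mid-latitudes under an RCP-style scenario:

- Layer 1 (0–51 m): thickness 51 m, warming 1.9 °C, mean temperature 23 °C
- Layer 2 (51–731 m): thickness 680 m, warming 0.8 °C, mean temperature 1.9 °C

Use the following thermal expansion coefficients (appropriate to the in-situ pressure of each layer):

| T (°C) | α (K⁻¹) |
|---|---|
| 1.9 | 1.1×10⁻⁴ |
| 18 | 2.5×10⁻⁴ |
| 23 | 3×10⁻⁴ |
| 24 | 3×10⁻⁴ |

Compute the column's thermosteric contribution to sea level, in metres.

Layer 1 at 23 °C → α = 3×10⁻⁴ K⁻¹
Layer 2 at 1.9 °C → α = 1.1×10⁻⁴ K⁻¹
51 × 3×10⁻⁴ × 1.9 = 0.02907 m
Layer 2: 680 × 0.8 × 1.1×10⁻⁴ = 0.05984 m
Δh = 0.02907 + 0.05984 = 0.08891 m

about 0.0889 m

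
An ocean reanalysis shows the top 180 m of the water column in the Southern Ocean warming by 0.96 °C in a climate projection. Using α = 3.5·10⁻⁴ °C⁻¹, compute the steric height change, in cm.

about 6.0 cm

Δh = αΔT·H = 3.5×10⁻⁴ × 0.96 × 180 = 0.06048 m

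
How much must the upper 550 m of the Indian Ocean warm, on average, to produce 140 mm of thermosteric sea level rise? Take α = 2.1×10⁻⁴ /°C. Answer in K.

about 1.2 K

ΔT = Δh/(αH) = 0.14 / (2.1×10⁻⁴ × 550) ≈ 1.212 K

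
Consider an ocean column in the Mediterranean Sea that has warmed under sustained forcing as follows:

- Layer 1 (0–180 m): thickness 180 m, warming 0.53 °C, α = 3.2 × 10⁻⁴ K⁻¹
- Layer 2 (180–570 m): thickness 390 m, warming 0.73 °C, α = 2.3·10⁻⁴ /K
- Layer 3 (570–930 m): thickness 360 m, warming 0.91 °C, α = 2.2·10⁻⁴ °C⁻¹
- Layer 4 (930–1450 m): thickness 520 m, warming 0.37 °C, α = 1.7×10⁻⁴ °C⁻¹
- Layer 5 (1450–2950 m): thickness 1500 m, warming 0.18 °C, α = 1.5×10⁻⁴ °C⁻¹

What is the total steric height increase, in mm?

180 × 3.2×10⁻⁴ × 0.53 = 0.030528 m
Layer 2: 390 × 2.3×10⁻⁴ × 0.73 = 0.065481 m
2.2×10⁻⁴ × 360 × 0.91 = 0.072072 m
Layer 4: 0.37 × 520 × 1.7×10⁻⁴ = 0.032708 m
0.18 × 1.5×10⁻⁴ × 1500 = 0.04050 m
Δh = 0.030528 + 0.065481 + 0.072072 + 0.032708 + 0.04050 = 0.241289 m ≈ 241 mm

about 241 mm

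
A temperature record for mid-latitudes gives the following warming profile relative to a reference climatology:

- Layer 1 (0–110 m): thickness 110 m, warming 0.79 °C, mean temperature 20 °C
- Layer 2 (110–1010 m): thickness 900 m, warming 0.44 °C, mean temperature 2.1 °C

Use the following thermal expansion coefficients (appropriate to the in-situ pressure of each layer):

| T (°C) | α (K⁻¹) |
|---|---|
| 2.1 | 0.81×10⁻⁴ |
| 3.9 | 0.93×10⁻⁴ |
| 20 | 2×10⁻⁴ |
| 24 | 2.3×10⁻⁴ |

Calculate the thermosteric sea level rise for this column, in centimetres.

Δh ≈ 4.9 cm

Layer 1 at 20 °C → α = 2×10⁻⁴ K⁻¹
Layer 2 at 2.1 °C → α = 0.81×10⁻⁴ K⁻¹
0–110 m: 110 × 2×10⁻⁴ × 0.79 = 0.01738 m
Layer 2: 0.44 × 0.81×10⁻⁴ × 900 = 0.032076 m
Δh = 0.01738 + 0.032076 = 0.049456 m ≈ 4.9 cm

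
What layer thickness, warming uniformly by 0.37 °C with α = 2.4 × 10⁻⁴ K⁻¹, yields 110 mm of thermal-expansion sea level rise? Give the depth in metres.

1240 m

H = Δh/(αΔT) = 0.11 / (2.4×10⁻⁴ × 0.37) ≈ 1239 m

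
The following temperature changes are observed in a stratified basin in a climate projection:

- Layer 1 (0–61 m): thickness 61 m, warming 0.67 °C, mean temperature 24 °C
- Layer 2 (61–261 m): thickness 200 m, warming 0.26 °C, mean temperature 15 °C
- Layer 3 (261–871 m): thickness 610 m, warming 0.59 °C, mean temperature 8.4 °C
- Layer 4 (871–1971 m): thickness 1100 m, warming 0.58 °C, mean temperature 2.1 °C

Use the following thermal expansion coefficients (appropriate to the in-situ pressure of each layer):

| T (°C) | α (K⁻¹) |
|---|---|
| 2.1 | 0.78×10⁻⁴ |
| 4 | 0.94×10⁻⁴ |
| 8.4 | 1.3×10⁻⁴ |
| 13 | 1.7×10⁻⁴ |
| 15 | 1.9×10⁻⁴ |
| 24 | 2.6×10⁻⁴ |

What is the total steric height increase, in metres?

0.117 m

Layer 1 at 24 °C → α = 2.6×10⁻⁴ K⁻¹
Layer 2 at 15 °C → α = 1.9×10⁻⁴ K⁻¹
Layer 3 at 8.4 °C → α = 1.3×10⁻⁴ K⁻¹
Layer 4 at 2.1 °C → α = 0.78×10⁻⁴ K⁻¹
0.67 × 61 × 2.6×10⁻⁴ = 0.0106262 m
1.9×10⁻⁴ × 200 × 0.26 = 0.00988 m
Layer 3: 610 × 0.59 × 1.3×10⁻⁴ = 0.046787 m
871–1971 m: 1100 × 0.78×10⁻⁴ × 0.58 = 0.049764 m
Δh = 0.0106262 + 0.00988 + 0.046787 + 0.049764 = 0.1170572 m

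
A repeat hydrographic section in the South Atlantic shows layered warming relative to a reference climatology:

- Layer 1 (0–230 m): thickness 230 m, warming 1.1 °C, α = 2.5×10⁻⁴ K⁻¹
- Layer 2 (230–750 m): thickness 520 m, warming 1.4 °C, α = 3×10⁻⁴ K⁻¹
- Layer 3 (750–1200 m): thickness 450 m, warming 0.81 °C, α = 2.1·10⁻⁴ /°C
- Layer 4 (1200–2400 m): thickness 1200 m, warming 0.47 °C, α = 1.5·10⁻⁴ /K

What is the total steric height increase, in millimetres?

Layer 1: 1.1 × 2.5×10⁻⁴ × 230 = 0.06325 m
1.4 × 3×10⁻⁴ × 520 = 0.21840 m
750–1200 m: 2.1×10⁻⁴ × 0.81 × 450 = 0.076545 m
1200–2400 m: 0.47 × 1200 × 1.5×10⁻⁴ = 0.08460 m
Δh = 0.06325 + 0.21840 + 0.076545 + 0.08460 = 0.442795 m ≈ 443 mm

Δh ≈ 443 mm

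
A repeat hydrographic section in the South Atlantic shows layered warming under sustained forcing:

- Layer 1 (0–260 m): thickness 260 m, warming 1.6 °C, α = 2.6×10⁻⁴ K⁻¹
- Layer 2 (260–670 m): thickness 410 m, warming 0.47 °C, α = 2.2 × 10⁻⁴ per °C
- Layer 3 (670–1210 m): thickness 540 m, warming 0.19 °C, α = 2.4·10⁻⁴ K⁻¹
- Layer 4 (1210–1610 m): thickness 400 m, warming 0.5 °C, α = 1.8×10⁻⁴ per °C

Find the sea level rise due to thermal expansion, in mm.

260 × 2.6×10⁻⁴ × 1.6 = 0.10816 m
260–670 m: 410 × 2.2×10⁻⁴ × 0.47 = 0.042394 m
Layer 3: 0.19 × 540 × 2.4×10⁻⁴ = 0.024624 m
Layer 4: 0.5 × 1.8×10⁻⁴ × 400 = 0.03600 m
Δh = 0.10816 + 0.042394 + 0.024624 + 0.03600 = 0.211178 m

about 211 mm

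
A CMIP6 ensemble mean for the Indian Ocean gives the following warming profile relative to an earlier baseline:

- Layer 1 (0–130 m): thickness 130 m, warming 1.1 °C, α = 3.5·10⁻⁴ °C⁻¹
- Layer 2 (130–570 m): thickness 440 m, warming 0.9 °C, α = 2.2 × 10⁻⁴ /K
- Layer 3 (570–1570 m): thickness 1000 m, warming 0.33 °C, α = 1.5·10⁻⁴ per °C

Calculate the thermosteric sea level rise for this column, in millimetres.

187 mm of thermosteric rise

1.1 × 3.5×10⁻⁴ × 130 = 0.05005 m
Layer 2: 440 × 0.9 × 2.2×10⁻⁴ = 0.08712 m
Layer 3: 0.33 × 1.5×10⁻⁴ × 1000 = 0.04950 m
Δh = 0.05005 + 0.08712 + 0.04950 = 0.18667 m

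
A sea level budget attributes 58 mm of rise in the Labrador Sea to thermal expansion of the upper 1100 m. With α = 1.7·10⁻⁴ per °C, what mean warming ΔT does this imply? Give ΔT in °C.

ΔT = Δh/(αH) = 0.058 / (1.7×10⁻⁴ × 1100) ≈ 0.3102 °C

ΔT ≈ 0.310 °C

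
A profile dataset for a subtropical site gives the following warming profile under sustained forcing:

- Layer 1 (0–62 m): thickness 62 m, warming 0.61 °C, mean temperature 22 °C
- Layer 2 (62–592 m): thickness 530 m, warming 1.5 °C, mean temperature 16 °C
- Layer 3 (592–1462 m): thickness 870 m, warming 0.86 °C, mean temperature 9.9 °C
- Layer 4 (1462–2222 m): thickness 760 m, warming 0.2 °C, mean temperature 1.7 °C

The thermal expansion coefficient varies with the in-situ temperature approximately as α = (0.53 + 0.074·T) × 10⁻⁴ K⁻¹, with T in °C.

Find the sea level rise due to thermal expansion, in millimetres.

about 250 mm

Layer 1: α = (0.53 + 0.074×22)×10⁻⁴ = 2.158×10⁻⁴ K⁻¹
Layer 2: α = (0.53 + 0.074×16)×10⁻⁴ = 1.714×10⁻⁴ K⁻¹
Layer 3: α = (0.53 + 0.074×9.9)×10⁻⁴ = 1.2626×10⁻⁴ K⁻¹
Layer 4: α = (0.53 + 0.074×1.7)×10⁻⁴ = 0.6558×10⁻⁴ K⁻¹
0.61 × 62 × 2.158×10⁻⁴ = 0.008161556 m
62–592 m: 530 × 1.5 × 1.714×10⁻⁴ = 0.136263 m
Layer 3: 1.2626×10⁻⁴ × 0.86 × 870 = 0.094467732 m
1462–2222 m: 0.6558×10⁻⁴ × 760 × 0.2 = 0.00996816 m
Δh = 0.008161556 + 0.136263 + 0.094467732 + 0.00996816 = 0.248860448 m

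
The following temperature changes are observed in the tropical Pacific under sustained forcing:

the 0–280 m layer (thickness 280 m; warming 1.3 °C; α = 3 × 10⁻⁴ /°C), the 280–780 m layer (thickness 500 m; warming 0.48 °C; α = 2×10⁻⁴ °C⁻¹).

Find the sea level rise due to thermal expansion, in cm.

280 × 1.3 × 3×10⁻⁴ = 0.10920 m
Layer 2: 2×10⁻⁴ × 500 × 0.48 = 0.04800 m
Δh = 0.10920 + 0.04800 = 0.15720 m ≈ 15.7 cm

Δh ≈ 15.7 cm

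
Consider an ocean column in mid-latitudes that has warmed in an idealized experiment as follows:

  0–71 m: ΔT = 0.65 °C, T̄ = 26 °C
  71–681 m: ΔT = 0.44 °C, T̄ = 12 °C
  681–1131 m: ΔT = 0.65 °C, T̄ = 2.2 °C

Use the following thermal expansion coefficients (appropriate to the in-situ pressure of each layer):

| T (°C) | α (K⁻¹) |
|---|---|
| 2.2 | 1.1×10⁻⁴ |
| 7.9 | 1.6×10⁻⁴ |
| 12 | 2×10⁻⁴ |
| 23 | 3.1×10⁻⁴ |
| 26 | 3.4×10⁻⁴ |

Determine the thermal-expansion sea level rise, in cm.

10 cm

Layer 1 at 26 °C → α = 3.4×10⁻⁴ K⁻¹
Layer 2 at 12 °C → α = 2×10⁻⁴ K⁻¹
Layer 3 at 2.2 °C → α = 1.1×10⁻⁴ K⁻¹
Layer 1: 0.65 × 71 × 3.4×10⁻⁴ = 0.015691 m
71–681 m: 610 × 2×10⁻⁴ × 0.44 = 0.05368 m
Layer 3: 1.1×10⁻⁴ × 0.65 × 450 = 0.032175 m
Δh = 0.015691 + 0.05368 + 0.032175 = 0.101546 m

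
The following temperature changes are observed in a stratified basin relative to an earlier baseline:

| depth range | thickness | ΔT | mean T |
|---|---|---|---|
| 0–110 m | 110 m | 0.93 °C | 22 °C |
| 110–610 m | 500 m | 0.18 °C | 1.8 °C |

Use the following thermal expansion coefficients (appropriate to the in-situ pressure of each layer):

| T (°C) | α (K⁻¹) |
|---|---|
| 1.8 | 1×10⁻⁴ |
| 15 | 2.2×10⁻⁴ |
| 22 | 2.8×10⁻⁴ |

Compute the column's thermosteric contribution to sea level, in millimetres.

Layer 1 at 22 °C → α = 2.8×10⁻⁴ K⁻¹
Layer 2 at 1.8 °C → α = 1×10⁻⁴ K⁻¹
2.8×10⁻⁴ × 110 × 0.93 = 0.028644 m
110–610 m: 0.18 × 500 × 1×10⁻⁴ = 0.00900 m
Δh = 0.028644 + 0.00900 = 0.037644 m ≈ 37.6 mm

Δh ≈ 37.6 mm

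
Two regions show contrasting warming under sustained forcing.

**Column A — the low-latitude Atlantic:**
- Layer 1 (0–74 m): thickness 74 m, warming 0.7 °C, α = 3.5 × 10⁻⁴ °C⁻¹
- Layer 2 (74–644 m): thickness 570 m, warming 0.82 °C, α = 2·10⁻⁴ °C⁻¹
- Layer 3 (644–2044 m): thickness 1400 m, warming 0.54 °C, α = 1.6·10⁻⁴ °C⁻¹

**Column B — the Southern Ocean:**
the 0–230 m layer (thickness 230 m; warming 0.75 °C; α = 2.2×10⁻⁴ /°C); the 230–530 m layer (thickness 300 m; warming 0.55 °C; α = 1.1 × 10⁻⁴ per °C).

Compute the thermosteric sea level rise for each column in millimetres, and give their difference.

A Layer 1: 74 × 3.5×10⁻⁴ × 0.7 = 0.01813 m
A 2×10⁻⁴ × 0.82 × 570 = 0.09348 m
A 0.54 × 1400 × 1.6×10⁻⁴ = 0.12096 m
A total: 0.23257 m
B 0–230 m: 2.2×10⁻⁴ × 0.75 × 230 = 0.03795 m
B Layer 2: 1.1×10⁻⁴ × 0.55 × 300 = 0.01815 m
B total: 0.05610 m
Difference: 0.23257 − 0.05610 = 0.17647 m

A: 230 mm; B: 56 mm; difference 180 mm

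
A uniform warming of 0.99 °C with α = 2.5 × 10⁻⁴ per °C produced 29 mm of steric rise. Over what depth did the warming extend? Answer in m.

H = Δh/(αΔT) = 0.029 / (2.5×10⁻⁴ × 0.99) ≈ 117.2 m

120 m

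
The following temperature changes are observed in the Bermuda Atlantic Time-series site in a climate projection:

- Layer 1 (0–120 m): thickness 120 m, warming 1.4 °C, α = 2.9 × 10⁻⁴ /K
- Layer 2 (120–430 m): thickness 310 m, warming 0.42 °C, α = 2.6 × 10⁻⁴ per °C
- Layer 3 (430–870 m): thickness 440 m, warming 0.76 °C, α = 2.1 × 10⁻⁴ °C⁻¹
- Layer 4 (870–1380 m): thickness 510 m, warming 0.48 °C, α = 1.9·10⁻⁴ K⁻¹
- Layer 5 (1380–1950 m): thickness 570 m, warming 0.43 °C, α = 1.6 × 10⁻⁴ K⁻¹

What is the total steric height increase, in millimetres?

239 mm

0–120 m: 2.9×10⁻⁴ × 1.4 × 120 = 0.04872 m
310 × 0.42 × 2.6×10⁻⁴ = 0.033852 m
0.76 × 440 × 2.1×10⁻⁴ = 0.070224 m
870–1380 m: 0.48 × 510 × 1.9×10⁻⁴ = 0.046512 m
Layer 5: 1.6×10⁻⁴ × 570 × 0.43 = 0.039216 m
Δh = 0.04872 + 0.033852 + 0.070224 + 0.046512 + 0.039216 = 0.238524 m ≈ 239 mm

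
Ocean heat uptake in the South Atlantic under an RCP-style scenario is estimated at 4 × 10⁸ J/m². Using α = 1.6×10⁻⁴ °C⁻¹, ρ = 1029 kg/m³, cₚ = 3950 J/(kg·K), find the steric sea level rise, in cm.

Δh ≈ 1.57 cm

Δh = αQ/(ρcₚ) = 1.6×10⁻⁴ × 4×10⁸ / (1029 × 3950) ≈ 0.015746 m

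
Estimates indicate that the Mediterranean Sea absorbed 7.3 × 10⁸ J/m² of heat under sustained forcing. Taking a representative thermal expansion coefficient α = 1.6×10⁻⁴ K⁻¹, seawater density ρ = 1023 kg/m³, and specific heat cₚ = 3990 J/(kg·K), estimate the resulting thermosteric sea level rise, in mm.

Δh = 29 mm

Δh = αQ/(ρcₚ) = 1.6×10⁻⁴ × 7.3×10⁸ / (1023 × 3990) ≈ 0.028615 m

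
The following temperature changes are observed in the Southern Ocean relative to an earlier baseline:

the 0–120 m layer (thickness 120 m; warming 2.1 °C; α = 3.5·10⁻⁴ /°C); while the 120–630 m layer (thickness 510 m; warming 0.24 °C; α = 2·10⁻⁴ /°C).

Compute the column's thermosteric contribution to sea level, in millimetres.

0–120 m: 3.5×10⁻⁴ × 120 × 2.1 = 0.08820 m
Layer 2: 2×10⁻⁴ × 0.24 × 510 = 0.02448 m
Δh = 0.08820 + 0.02448 = 0.11268 m

113 mm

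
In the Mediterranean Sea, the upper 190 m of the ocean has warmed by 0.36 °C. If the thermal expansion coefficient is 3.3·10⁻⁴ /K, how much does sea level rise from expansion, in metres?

Δh = αΔT·H = 3.3×10⁻⁴ × 0.36 × 190 = 0.022572 m

0.0226 m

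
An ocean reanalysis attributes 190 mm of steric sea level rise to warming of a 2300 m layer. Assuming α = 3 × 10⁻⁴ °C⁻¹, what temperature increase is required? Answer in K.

ΔT = Δh/(αH) = 0.19 / (3×10⁻⁴ × 2300) ≈ 0.2754 K

ΔT ≈ 0.28 K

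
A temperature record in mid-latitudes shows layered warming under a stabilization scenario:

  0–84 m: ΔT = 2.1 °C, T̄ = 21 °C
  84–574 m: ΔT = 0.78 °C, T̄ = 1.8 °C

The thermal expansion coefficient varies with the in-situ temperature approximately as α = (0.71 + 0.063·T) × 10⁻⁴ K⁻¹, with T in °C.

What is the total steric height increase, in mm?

Layer 1: α = (0.71 + 0.063×21)×10⁻⁴ = 2.033×10⁻⁴ K⁻¹
Layer 2: α = (0.71 + 0.063×1.8)×10⁻⁴ = 0.8234×10⁻⁴ K⁻¹
2.033×10⁻⁴ × 2.1 × 84 = 0.03586212 m
84–574 m: 0.78 × 490 × 0.8234×10⁻⁴ = 0.031470348 m
Δh = 0.03586212 + 0.031470348 = 0.067332468 m

67 mm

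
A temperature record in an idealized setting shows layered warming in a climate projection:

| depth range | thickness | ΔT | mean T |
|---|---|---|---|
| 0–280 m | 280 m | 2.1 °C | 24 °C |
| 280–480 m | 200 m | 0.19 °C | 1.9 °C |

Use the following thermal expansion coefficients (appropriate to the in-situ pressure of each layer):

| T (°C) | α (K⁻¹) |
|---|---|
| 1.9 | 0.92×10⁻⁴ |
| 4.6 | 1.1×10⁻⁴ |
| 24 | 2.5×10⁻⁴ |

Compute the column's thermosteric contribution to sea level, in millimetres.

Layer 1 at 24 °C → α = 2.5×10⁻⁴ K⁻¹
Layer 2 at 1.9 °C → α = 0.92×10⁻⁴ K⁻¹
2.5×10⁻⁴ × 280 × 2.1 = 0.14700 m
Layer 2: 0.19 × 0.92×10⁻⁴ × 200 = 0.003496 m
Δh = 0.14700 + 0.003496 = 0.150496 m ≈ 150 mm

Δh = 150 mm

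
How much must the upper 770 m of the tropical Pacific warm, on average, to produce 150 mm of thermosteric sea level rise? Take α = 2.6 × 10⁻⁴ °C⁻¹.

ΔT ≈ 0.749 °C

ΔT = Δh/(αH) = 0.15 / (2.6×10⁻⁴ × 770) ≈ 0.7493 °C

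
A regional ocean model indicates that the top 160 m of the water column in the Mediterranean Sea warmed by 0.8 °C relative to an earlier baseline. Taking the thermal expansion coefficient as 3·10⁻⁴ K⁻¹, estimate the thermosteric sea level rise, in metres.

Δh = αΔT·H = 3×10⁻⁴ × 0.8 × 160 = 0.03840 m

Δh = 0.0384 m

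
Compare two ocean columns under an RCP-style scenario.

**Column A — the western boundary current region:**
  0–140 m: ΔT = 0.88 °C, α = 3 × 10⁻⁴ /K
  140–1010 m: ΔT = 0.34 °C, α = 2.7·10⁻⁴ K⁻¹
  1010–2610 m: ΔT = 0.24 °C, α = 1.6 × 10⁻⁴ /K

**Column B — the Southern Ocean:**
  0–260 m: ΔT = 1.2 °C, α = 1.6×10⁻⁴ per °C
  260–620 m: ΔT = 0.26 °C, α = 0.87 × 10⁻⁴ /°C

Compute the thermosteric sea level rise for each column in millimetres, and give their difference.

A: 180 mm; B: 58 mm; difference 120 mm

A 140 × 0.88 × 3×10⁻⁴ = 0.03696 m
A 870 × 0.34 × 2.7×10⁻⁴ = 0.079866 m
A 0.24 × 1.6×10⁻⁴ × 1600 = 0.06144 m
A total: 0.178266 m
B Layer 1: 1.2 × 260 × 1.6×10⁻⁴ = 0.04992 m
B 0.26 × 360 × 0.87×10⁻⁴ = 0.0081432 m
B total: 0.0580632 m
Difference: 0.178266 − 0.0580632 = 0.1202028 m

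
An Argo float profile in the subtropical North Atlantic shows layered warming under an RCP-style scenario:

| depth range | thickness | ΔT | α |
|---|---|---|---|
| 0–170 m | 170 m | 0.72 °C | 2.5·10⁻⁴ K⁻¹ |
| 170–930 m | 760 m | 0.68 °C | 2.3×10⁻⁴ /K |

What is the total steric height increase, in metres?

about 0.149 m

0.72 × 170 × 2.5×10⁻⁴ = 0.03060 m
Layer 2: 760 × 2.3×10⁻⁴ × 0.68 = 0.118864 m
Δh = 0.03060 + 0.118864 = 0.149464 m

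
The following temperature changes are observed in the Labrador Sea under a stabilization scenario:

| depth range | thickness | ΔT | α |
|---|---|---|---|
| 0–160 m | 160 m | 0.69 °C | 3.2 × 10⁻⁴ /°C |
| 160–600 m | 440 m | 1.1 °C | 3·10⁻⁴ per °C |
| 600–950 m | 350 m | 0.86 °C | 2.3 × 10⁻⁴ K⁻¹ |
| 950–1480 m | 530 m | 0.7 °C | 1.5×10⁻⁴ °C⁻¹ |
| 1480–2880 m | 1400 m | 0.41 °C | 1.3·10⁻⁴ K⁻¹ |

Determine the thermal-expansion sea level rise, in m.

Layer 1: 3.2×10⁻⁴ × 160 × 0.69 = 0.035328 m
160–600 m: 440 × 3×10⁻⁴ × 1.1 = 0.14520 m
0.86 × 350 × 2.3×10⁻⁴ = 0.06923 m
950–1480 m: 0.7 × 1.5×10⁻⁴ × 530 = 0.05565 m
Layer 5: 0.41 × 1400 × 1.3×10⁻⁴ = 0.07462 m
Δh = 0.035328 + 0.14520 + 0.06923 + 0.05565 + 0.07462 = 0.380028 m

Δh ≈ 0.38 m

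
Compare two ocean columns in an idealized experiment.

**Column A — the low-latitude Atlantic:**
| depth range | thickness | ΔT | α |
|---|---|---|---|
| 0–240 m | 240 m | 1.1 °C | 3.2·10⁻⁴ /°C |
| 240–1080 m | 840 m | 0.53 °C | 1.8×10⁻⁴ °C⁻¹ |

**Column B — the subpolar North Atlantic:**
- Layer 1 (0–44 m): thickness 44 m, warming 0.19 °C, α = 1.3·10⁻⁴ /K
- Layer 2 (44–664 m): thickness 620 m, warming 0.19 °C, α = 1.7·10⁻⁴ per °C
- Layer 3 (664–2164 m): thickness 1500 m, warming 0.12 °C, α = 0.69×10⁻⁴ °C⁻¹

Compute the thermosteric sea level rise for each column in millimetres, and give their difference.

A 3.2×10⁻⁴ × 1.1 × 240 = 0.08448 m
A 240–1080 m: 1.8×10⁻⁴ × 840 × 0.53 = 0.080136 m
A total: 0.164616 m
B Layer 1: 44 × 1.3×10⁻⁴ × 0.19 = 0.0010868 m
B Layer 2: 0.19 × 620 × 1.7×10⁻⁴ = 0.020026 m
B 664–2164 m: 1500 × 0.69×10⁻⁴ × 0.12 = 0.01242 m
B total: 0.0335328 m
Difference: 0.164616 − 0.0335328 = 0.1310832 m

Δh_A ≈ 165 mm, Δh_B ≈ 33.5 mm; difference ≈ 131 mm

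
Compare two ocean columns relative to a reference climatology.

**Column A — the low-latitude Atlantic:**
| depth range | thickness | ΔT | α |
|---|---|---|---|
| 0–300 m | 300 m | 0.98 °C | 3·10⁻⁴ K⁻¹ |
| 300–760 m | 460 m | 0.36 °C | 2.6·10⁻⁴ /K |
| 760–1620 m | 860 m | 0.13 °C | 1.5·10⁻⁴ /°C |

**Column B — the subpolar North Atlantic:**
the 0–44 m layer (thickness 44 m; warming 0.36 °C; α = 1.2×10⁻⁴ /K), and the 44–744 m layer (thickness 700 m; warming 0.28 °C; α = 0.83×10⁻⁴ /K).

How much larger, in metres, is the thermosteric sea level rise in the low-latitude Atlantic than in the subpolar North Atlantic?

Δh_A − Δh_B ≈ 0.130 m

A 0–300 m: 3×10⁻⁴ × 300 × 0.98 = 0.08820 m
A 0.36 × 2.6×10⁻⁴ × 460 = 0.043056 m
A 760–1620 m: 0.13 × 860 × 1.5×10⁻⁴ = 0.01677 m
A total: 0.148026 m
B 0.36 × 44 × 1.2×10⁻⁴ = 0.0019008 m
B 44–744 m: 700 × 0.83×10⁻⁴ × 0.28 = 0.016268 m
B total: 0.0181688 m
Difference: 0.148026 − 0.0181688 = 0.1298572 m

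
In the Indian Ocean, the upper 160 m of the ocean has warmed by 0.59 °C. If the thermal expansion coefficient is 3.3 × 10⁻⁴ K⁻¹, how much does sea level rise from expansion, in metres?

0.0312 m

Δh = αΔT·H = 3.3×10⁻⁴ × 0.59 × 160 = 0.031152 m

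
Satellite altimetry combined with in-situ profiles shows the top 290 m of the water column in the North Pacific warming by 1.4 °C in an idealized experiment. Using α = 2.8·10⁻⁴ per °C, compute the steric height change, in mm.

Δh = αΔT·H = 2.8×10⁻⁴ × 1.4 × 290 = 0.11368 m

114 mm of thermosteric rise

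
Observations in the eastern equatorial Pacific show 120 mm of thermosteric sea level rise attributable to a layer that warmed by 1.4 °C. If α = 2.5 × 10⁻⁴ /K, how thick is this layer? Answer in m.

H = Δh/(αΔT) = 0.12 / (2.5×10⁻⁴ × 1.4) ≈ 342.9 m

about 343 m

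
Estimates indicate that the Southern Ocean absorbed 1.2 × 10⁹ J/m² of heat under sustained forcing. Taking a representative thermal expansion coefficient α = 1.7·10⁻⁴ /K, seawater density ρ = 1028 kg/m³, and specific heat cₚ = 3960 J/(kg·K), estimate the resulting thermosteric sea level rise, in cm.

about 5.0 cm

Δh = αQ/(ρcₚ) = 1.7×10⁻⁴ × 1.2×10⁹ / (1028 × 3960) ≈ 0.050112 m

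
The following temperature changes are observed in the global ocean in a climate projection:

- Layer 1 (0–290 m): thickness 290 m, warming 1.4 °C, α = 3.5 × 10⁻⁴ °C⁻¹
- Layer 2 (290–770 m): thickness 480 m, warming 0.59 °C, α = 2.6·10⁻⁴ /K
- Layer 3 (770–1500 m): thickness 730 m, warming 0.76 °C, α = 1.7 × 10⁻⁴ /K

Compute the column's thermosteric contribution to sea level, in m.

Layer 1: 290 × 3.5×10⁻⁴ × 1.4 = 0.14210 m
Layer 2: 2.6×10⁻⁴ × 480 × 0.59 = 0.073632 m
770–1500 m: 0.76 × 1.7×10⁻⁴ × 730 = 0.094316 m
Δh = 0.14210 + 0.073632 + 0.094316 = 0.310048 m ≈ 0.310 m

0.310 m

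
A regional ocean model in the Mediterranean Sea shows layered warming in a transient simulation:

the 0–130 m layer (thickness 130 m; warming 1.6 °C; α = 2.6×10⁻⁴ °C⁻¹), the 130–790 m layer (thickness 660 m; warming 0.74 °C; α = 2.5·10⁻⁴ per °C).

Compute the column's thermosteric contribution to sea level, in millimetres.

about 176 mm

Layer 1: 2.6×10⁻⁴ × 1.6 × 130 = 0.05408 m
Layer 2: 0.74 × 660 × 2.5×10⁻⁴ = 0.12210 m
Δh = 0.05408 + 0.12210 = 0.17618 m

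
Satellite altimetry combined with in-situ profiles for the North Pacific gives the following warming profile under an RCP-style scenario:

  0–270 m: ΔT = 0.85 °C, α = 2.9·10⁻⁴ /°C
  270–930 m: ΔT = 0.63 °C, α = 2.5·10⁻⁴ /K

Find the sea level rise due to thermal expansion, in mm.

0–270 m: 0.85 × 270 × 2.9×10⁻⁴ = 0.066555 m
270–930 m: 2.5×10⁻⁴ × 0.63 × 660 = 0.10395 m
Δh = 0.066555 + 0.10395 = 0.170505 m ≈ 171 mm

Δh ≈ 171 mm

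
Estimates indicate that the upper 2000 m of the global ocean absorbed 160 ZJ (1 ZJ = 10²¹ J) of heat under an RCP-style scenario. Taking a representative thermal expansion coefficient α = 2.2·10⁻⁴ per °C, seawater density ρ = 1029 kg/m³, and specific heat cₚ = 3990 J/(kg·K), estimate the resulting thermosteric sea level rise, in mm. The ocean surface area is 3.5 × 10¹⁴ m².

Per unit area: Q = 160×10²¹ / (3.5×10¹⁴) ≈ 4.571×10⁸ J/m²
Δh = αQ/(ρcₚ) = 2.2×10⁻⁴ × 4.571×10⁸ / (1029 × 3990) ≈ 0.024493 m

about 24.5 mm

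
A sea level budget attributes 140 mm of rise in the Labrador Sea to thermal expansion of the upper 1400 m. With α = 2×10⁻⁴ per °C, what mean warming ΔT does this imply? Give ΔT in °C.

ΔT = Δh/(αH) = 0.14 / (2×10⁻⁴ × 1400) = 0.5000 °C

about 0.50 °C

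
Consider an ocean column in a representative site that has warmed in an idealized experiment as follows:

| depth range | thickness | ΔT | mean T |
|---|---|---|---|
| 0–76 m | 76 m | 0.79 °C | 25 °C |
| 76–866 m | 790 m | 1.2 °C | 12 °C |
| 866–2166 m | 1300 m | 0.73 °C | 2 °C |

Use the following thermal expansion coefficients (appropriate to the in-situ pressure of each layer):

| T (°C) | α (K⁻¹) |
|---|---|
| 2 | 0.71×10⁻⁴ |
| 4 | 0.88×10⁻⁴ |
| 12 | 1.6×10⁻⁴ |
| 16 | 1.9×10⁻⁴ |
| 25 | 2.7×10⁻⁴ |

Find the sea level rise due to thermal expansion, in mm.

240 mm of thermosteric rise

Layer 1 at 25 °C → α = 2.7×10⁻⁴ K⁻¹
Layer 2 at 12 °C → α = 1.6×10⁻⁴ K⁻¹
Layer 3 at 2 °C → α = 0.71×10⁻⁴ K⁻¹
Layer 1: 2.7×10⁻⁴ × 76 × 0.79 = 0.0162108 m
Layer 2: 1.2 × 1.6×10⁻⁴ × 790 = 0.15168 m
Layer 3: 0.71×10⁻⁴ × 1300 × 0.73 = 0.067379 m
Δh = 0.0162108 + 0.15168 + 0.067379 = 0.2352698 m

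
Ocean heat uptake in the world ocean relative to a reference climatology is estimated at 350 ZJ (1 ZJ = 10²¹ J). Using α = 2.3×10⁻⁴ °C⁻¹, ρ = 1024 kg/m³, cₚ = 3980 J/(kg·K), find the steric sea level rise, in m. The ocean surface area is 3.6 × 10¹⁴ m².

Per unit area: Q = 350×10²¹ / (3.6×10¹⁴) ≈ 9.722×10⁸ J/m²
Δh = αQ/(ρcₚ) = 2.3×10⁻⁴ × 9.722×10⁸ / (1024 × 3980) ≈ 0.054866 m

about 0.0549 m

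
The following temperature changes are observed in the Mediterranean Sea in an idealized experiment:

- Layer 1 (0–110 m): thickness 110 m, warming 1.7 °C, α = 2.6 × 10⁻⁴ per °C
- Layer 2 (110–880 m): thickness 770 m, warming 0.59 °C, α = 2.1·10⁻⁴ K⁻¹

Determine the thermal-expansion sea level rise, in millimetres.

0–110 m: 1.7 × 110 × 2.6×10⁻⁴ = 0.04862 m
0.59 × 770 × 2.1×10⁻⁴ = 0.095403 m
Δh = 0.04862 + 0.095403 = 0.144023 m

about 144 mm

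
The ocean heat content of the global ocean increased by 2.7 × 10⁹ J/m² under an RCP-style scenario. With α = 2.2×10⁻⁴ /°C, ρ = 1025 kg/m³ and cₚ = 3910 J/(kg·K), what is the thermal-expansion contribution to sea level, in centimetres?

Δh = αQ/(ρcₚ) = 2.2×10⁻⁴ × 2.7×10⁹ / (1025 × 3910) ≈ 0.14821 m

15 cm of thermosteric rise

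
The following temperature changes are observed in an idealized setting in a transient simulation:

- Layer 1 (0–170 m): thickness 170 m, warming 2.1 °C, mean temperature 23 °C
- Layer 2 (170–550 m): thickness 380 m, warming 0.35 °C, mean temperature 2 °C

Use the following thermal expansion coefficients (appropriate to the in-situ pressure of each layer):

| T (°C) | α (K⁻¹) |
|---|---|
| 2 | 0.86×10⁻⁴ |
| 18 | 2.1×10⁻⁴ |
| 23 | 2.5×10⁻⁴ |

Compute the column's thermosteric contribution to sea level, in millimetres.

Δh = 101 mm

Layer 1 at 23 °C → α = 2.5×10⁻⁴ K⁻¹
Layer 2 at 2 °C → α = 0.86×10⁻⁴ K⁻¹
170 × 2.1 × 2.5×10⁻⁴ = 0.08925 m
0.35 × 380 × 0.86×10⁻⁴ = 0.011438 m
Δh = 0.08925 + 0.011438 = 0.100688 m ≈ 101 mm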